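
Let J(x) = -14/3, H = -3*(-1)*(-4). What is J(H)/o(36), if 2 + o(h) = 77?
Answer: -14/225 ≈ -0.062222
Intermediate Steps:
o(h) = 75 (o(h) = -2 + 77 = 75)
H = -12 (H = 3*(-4) = -12)
J(x) = -14/3 (J(x) = -14*1/3 = -14/3)
J(H)/o(36) = -14/3/75 = -14/3*1/75 = -14/225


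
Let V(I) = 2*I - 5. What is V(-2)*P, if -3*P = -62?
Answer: -186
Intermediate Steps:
P = 62/3 (P = -⅓*(-62) = 62/3 ≈ 20.667)
V(I) = -5 + 2*I
V(-2)*P = (-5 + 2*(-2))*(62/3) = (-5 - 4)*(62/3) = -9*62/3 = -186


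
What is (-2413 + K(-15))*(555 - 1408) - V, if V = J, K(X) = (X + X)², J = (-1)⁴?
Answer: 1290588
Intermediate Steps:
J = 1
K(X) = 4*X² (K(X) = (2*X)² = 4*X²)
V = 1
(-2413 + K(-15))*(555 - 1408) - V = (-2413 + 4*(-15)²)*(555 - 1408) - 1*1 = (-2413 + 4*225)*(-853) - 1 = (-2413 + 900)*(-853) - 1 = -1513*(-853) - 1 = 1290589 - 1 = 1290588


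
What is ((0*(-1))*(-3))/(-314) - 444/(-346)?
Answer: 222/173 ≈ 1.2832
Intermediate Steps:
((0*(-1))*(-3))/(-314) - 444/(-346) = (0*(-3))*(-1/314) - 444*(-1/346) = 0*(-1/314) + 222/173 = 0 + 222/173 = 222/173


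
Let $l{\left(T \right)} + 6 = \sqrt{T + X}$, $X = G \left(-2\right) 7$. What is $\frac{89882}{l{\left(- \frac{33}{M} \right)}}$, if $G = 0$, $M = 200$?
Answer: $- \frac{35952800}{2411} - \frac{898820 i \sqrt{66}}{7233} \approx -14912.0 - 1009.5 i$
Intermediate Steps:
$X = 0$ ($X = 0 \left(-2\right) 7 = 0 \cdot 7 = 0$)
$l{\left(T \right)} = -6 + \sqrt{T}$ ($l{\left(T \right)} = -6 + \sqrt{T + 0} = -6 + \sqrt{T}$)
$\frac{89882}{l{\left(- \frac{33}{M} \right)}} = \frac{89882}{-6 + \sqrt{- \frac{33}{200}}} = \frac{89882}{-6 + \frac{i \sqrt{66}}{20}}$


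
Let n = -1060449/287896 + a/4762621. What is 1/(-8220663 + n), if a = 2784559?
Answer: -1371139535416/11271680295484779773 ≈ -1.2164e-7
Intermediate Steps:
n = -4248853278965/1371139535416 (n = -1060449/287896 + 2784559/4762621 = -4248853278965/1371139535416 ≈ -3.0988)
1/(-8220663 + n) = 1/(-8220663 - 4248853278965/1371139535416) = 1/(-11271680295484779773/1371139535416) = -1371139535416/11271680295484779773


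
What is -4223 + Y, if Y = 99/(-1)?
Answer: -4322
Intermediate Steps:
Y = -99 (Y = -1*99 = -99)
-4223 + Y = -4223 - 99 = -4322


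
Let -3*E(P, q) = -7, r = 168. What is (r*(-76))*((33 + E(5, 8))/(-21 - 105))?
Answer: 32224/9 ≈ 3580.4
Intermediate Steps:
E(P, q) = 7/3 (E(P, q) = -⅓*(-7) = 7/3)
(r*(-76))*((33 + E(5, 8))/(-21 - 105)) = (168*(-76))*((33 + 7/3)/(-21 - 105)) = -451136/(-126) = -451136*(-1)/126 = -12768*(-53/189) = 32224/9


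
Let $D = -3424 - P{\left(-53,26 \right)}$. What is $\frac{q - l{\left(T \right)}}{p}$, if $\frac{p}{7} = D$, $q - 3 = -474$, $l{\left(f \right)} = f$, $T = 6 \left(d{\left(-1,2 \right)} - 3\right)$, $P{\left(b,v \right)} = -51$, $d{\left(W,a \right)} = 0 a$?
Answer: $\frac{453}{23611} \approx 0.019186$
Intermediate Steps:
$d{\left(W,a \right)} = 0$
$T = -18$ ($T = 6 \left(0 - 3\right) = 6 \left(-3\right) = -18$)
$D = -3373$ ($D = -3424 - -51 = -3424 + 51 = -3373$)
$q = -471$ ($q = 3 - 474 = -471$)
$p = -23611$ ($p = 7 \left(-3373\right) = -23611$)
$\frac{q - l{\left(T \right)}}{p} = \frac{-471 - -18}{-23611} = \left(-471 + 18\right) \left(- \frac{1}{23611}\right) = \left(-453\right) \left(- \frac{1}{23611}\right) = \frac{453}{23611}$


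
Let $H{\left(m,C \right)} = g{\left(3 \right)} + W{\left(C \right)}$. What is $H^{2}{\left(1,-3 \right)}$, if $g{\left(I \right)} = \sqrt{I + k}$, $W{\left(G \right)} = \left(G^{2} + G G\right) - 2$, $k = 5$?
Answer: $264 + 64 \sqrt{2} \approx 354.51$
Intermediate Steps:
$W{\left(G \right)} = -2 + 2 G^{2}$ ($W{\left(G \right)} = \left(G^{2} + G^{2}\right) - 2 = 2 G^{2} - 2 = -2 + 2 G^{2}$)
$g{\left(I \right)} = \sqrt{5 + I}$ ($g{\left(I \right)} = \sqrt{I + 5} = \sqrt{5 + I}$)
$H{\left(m,C \right)} = -2 + 2 \sqrt{2} + 2 C^{2}$ ($H{\left(m,C \right)} = \sqrt{5 + 3} + \left(-2 + 2 C^{2}\right) = \sqrt{8} + \left(-2 + 2 C^{2}\right) = 2 \sqrt{2} + \left(-2 + 2 C^{2}\right) = -2 + 2 \sqrt{2} + 2 C^{2}$)
$H^{2}{\left(1,-3 \right)} = \left(-2 + 2 \sqrt{2} + 2 \left(-3\right)^{2}\right)^{2} = \left(-2 + 2 \sqrt{2} + 2 \cdot 9\right)^{2} = \left(-2 + 2 \sqrt{2} + 18\right)^{2} = \left(16 + 2 \sqrt{2}\right)^{2}$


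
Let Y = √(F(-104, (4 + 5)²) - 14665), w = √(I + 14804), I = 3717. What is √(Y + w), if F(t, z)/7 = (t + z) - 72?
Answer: √(√18521 + I*√15330) ≈ 12.651 + 4.8936*I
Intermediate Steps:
F(t, z) = -504 + 7*t + 7*z (F(t, z) = 7*((t + z) - 72) = 7*(-72 + t + z) = -504 + 7*t + 7*z)
w = √18521 (w = √(3717 + 14804) = √18521 ≈ 136.09)
Y = I*√15330 (Y = √((-504 + 7*(-104) + 7*(4 + 5)²) - 14665) = √((-504 - 728 + 7*9²) - 14665) = √((-504 - 728 + 7*81) - 14665) = √((-504 - 728 + 567) - 14665) = √(-665 - 14665) = √(-15330) = I*√15330 ≈ 123.81*I)
√(Y + w) = √(I*√15330 + √18521) = √(√18521 + I*√15330)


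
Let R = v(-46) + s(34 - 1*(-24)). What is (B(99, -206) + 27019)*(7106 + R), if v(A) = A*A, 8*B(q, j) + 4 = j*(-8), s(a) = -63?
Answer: 498698391/2 ≈ 2.4935e+8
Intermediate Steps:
B(q, j) = -1/2 - j (B(q, j) = -1/2 + (j*(-8))/8 = -1/2 + (-8*j)/8 = -1/2 - j)
v(A) = A**2
R = 2053 (R = (-46)**2 - 63 = 2116 - 63 = 2053)
(B(99, -206) + 27019)*(7106 + R) = ((-1/2 - 1*(-206)) + 27019)*(7106 + 2053) = ((-1/2 + 206) + 27019)*9159 = (411/2 + 27019)*9159 = (54449/2)*9159 = 498698391/2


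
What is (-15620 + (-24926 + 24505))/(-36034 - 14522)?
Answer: 5347/16852 ≈ 0.31729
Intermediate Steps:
(-15620 + (-24926 + 24505))/(-36034 - 14522) = (-15620 - 421)/(-50556) = -16041*(-1/50556) = 5347/16852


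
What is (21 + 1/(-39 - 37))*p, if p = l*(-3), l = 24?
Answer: -28710/19 ≈ -1511.1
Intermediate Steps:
p = -72 (p = 24*(-3) = -72)
(21 + 1/(-39 - 37))*p = (21 + 1/(-39 - 37))*(-72) = (21 + 1/(-76))*(-72) = (21 - 1/76)*(-72) = (1595/76)*(-72) = -28710/19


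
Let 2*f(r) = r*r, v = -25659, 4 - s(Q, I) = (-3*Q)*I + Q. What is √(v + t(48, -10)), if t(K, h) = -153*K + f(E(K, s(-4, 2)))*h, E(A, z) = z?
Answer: I*√34283 ≈ 185.16*I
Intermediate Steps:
s(Q, I) = 4 - Q + 3*I*Q (s(Q, I) = 4 - ((-3*Q)*I + Q) = 4 - (-3*I*Q + Q) = 4 - (Q - 3*I*Q) = 4 + (-Q + 3*I*Q) = 4 - Q + 3*I*Q)
f(r) = r²/2 (f(r) = (r*r)/2 = r²/2)
t(K, h) = -153*K + 128*h (t(K, h) = -153*K + ((4 - 1*(-4) + 3*2*(-4))²/2)*h = -153*K + ((4 + 4 - 24)²/2)*h = -153*K + ((½)*(-16)²)*h = -153*K + ((½)*256)*h = -153*K + 128*h)
√(v + t(48, -10)) = √(-25659 + (-153*48 + 128*(-10))) = √(-25659 + (-7344 - 1280)) = √(-25659 - 8624) = √(-34283) = I*√34283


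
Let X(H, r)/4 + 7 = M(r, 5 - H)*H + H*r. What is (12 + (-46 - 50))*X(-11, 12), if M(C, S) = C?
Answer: 91056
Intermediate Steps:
X(H, r) = -28 + 8*H*r (X(H, r) = -28 + 4*(r*H + H*r) = -28 + 4*(H*r + H*r) = -28 + 4*(2*H*r) = -28 + 8*H*r)
(12 + (-46 - 50))*X(-11, 12) = (12 + (-46 - 50))*(-28 + 8*(-11)*12) = (12 - 96)*(-28 - 1056) = -84*(-1084) = 91056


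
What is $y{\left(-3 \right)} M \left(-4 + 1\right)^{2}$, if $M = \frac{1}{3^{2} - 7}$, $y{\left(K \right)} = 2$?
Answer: $9$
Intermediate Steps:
$M = \frac{1}{2}$ ($M = \frac{1}{9 - 7} = \frac{1}{2} \approx 0.5$)
$y{\left(-3 \right)} M \left(-4 + 1\right)^{2} = 2 \cdot \frac{1}{2} \left(-4 + 1\right)^{2} = 1 \left(-3\right)^{2} = 1 \cdot 9 = 9$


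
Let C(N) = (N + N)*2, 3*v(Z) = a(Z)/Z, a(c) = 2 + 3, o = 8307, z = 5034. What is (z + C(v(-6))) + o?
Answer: 120059/9 ≈ 13340.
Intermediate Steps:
a(c) = 5
v(Z) = 5/(3*Z) (v(Z) = (5/Z)/3 = 5/(3*Z))
C(N) = 4*N (C(N) = (2*N)*2 = 4*N)
(z + C(v(-6))) + o = (5034 + 4*((5/3)/(-6))) + 8307 = (5034 + 4*((5/3)*(-⅙))) + 8307 = (5034 + 4*(-5/18)) + 8307 = (5034 - 10/9) + 8307 = 45296/9 + 8307 = 120059/9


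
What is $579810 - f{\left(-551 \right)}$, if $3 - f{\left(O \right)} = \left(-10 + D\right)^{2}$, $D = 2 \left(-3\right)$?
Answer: $580063$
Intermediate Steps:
$D = -6$
$f{\left(O \right)} = -253$ ($f{\left(O \right)} = 3 - \left(-10 - 6\right)^{2} = 3 - \left(-16\right)^{2} = 3 - 256 = -253$)
$579810 - f{\left(-551 \right)} = 579810 - -253 = 579810 + 253 = 580063$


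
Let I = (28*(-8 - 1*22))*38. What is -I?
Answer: 31920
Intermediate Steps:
I = -31920 (I = (28*(-8 - 22))*38 = (28*(-30))*38 = -840*38 = -31920)
-I = -1*(-31920) = 31920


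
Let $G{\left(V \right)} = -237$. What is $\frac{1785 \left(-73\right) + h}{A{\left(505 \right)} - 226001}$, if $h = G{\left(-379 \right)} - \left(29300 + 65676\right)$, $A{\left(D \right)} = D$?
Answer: $\frac{112759}{112748} \approx 1.0001$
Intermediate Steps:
$h = -95213$ ($h = -237 - \left(29300 + 65676\right) = -237 - 94976 = -95213$)
$\frac{1785 \left(-73\right) + h}{A{\left(505 \right)} - 226001} = \frac{1785 \left(-73\right) - 95213}{505 - 226001} = \frac{-130305 - 95213}{-225496} = \left(-225518\right) \left(- \frac{1}{225496}\right) = \frac{112759}{112748}$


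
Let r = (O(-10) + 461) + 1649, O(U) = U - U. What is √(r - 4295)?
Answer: I*√2185 ≈ 46.744*I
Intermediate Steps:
O(U) = 0
r = 2110 (r = (0 + 461) + 1649 = 461 + 1649 = 2110)
√(r - 4295) = √(2110 - 4295) = √(-2185) = I*√2185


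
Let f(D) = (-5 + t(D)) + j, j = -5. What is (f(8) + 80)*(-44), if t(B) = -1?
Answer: -3036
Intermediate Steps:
f(D) = -11 (f(D) = (-5 - 1) - 5 = -6 - 5 = -11)
(f(8) + 80)*(-44) = (-11 + 80)*(-44) = 69*(-44) = -3036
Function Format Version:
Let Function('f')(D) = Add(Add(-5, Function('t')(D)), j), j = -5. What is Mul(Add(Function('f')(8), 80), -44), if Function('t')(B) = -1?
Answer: -3036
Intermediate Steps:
Function('f')(D) = -11 (Function('f')(D) = Add(Add(-5, -1), -5) = Add(-6, -5) = -11)
Mul(Add(Function('f')(8), 80), -44) = Mul(Add(-11, 80), -44) = Mul(69, -44) = -3036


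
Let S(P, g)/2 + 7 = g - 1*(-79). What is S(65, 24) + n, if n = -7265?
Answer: -7073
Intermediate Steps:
S(P, g) = 144 + 2*g (S(P, g) = -14 + 2*(g - 1*(-79)) = -14 + 2*(g + 79) = -14 + 2*(79 + g) = -14 + (158 + 2*g) = 144 + 2*g)
S(65, 24) + n = (144 + 2*24) - 7265 = (144 + 48) - 7265 = 192 - 7265 = -7073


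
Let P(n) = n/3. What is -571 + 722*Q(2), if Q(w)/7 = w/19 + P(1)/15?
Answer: 3299/45 ≈ 73.311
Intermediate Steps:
P(n) = n/3 (P(n) = n*(⅓) = n/3)
Q(w) = 7/45 + 7*w/19 (Q(w) = 7*(w/19 + ((⅓)*1)/15) = 7*(w*(1/19) + (⅓)*(1/15)) = 7*(w/19 + 1/45) = 7*(1/45 + w/19) = 7/45 + 7*w/19)
-571 + 722*Q(2) = -571 + 722*(7/45 + (7/19)*2) = -571 + 722*(7/45 + 14/19) = -571 + 722*(763/855) = -571 + 28994/45 = 3299/45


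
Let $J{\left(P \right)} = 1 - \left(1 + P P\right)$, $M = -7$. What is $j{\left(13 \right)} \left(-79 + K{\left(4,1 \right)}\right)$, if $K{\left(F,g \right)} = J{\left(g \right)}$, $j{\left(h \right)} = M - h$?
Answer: $1600$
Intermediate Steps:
$j{\left(h \right)} = -7 - h$
$J{\left(P \right)} = - P^{2}$ ($J{\left(P \right)} = 1 - \left(1 + P^{2}\right) = - P^{2}$)
$K{\left(F,g \right)} = - g^{2}$
$j{\left(13 \right)} \left(-79 + K{\left(4,1 \right)}\right) = \left(-7 - 13\right) \left(-79 - 1^{2}\right) = \left(-7 - 13\right) \left(-79 - 1\right) = - 20 \left(-79 - 1\right) = \left(-20\right) \left(-80\right) = 1600$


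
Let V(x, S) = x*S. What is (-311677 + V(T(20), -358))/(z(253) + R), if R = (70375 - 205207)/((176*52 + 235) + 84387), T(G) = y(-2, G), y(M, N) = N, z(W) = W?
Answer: -1661034491/1310555 ≈ -1267.4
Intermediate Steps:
T(G) = G
V(x, S) = S*x
R = -22472/15629 (R = -134832/((9152 + 235) + 84387) = -134832/(9387 + 84387) = -134832/93774 = -134832*1/93774 = -22472/15629 ≈ -1.4378)
(-311677 + V(T(20), -358))/(z(253) + R) = (-311677 - 358*20)/(253 - 22472/15629) = (-311677 - 7160)/(3931665/15629) = -318837*15629/3931665 = -1661034491/1310555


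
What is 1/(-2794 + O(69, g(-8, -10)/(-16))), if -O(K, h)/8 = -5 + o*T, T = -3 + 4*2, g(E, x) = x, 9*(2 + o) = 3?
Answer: -3/8062 ≈ -0.00037212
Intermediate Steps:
o = -5/3 (o = -2 + (1/9)*3 = -2 + 1/3 = -5/3 ≈ -1.6667)
T = 5 (T = -3 + 8 = 5)
O(K, h) = 320/3 (O(K, h) = -8*(-5 - 5/3*5) = -8*(-5 - 25/3) = -8*(-40/3) = 320/3)
1/(-2794 + O(69, g(-8, -10)/(-16))) = 1/(-2794 + 320/3) = 1/(-8062/3) = -3/8062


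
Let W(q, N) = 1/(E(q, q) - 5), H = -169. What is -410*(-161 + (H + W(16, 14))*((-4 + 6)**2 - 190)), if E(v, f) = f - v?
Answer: -12837182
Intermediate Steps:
W(q, N) = -1/5 (W(q, N) = 1/((q - q) - 5) = 1/(0 - 5) = 1/(-5) = -1/5)
-410*(-161 + (H + W(16, 14))*((-4 + 6)**2 - 190)) = -410*(-161 + (-169 - 1/5)*((-4 + 6)**2 - 190)) = -410*(-161 - 846*(2**2 - 190)/5) = -410*(-161 - 846*(4 - 190)/5) = -410*(-161 - 846/5*(-186)) = -410*(-161 + 157356/5) = -410*156551/5 = -12837182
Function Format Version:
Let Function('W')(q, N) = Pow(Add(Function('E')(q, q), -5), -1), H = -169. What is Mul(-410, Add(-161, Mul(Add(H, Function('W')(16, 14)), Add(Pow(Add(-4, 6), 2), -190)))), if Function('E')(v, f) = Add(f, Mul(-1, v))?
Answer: -12837182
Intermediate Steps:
Function('W')(q, N) = Rational(-1, 5) (Function('W')(q, N) = Pow(Add(Add(q, Mul(-1, q)), -5), -1) = Pow(Add(0, -5), -1) = Pow(-5, -1) = Rational(-1, 5))
Mul(-410, Add(-161, Mul(Add(H, Function('W')(16, 14)), Add(Pow(Add(-4, 6), 2), -190)))) = Mul(-410, Add(-161, Mul(Add(-169, Rational(-1, 5)), Add(Pow(Add(-4, 6), 2), -190)))) = Mul(-410, Add(-161, Mul(Rational(-846, 5), Add(Pow(2, 2), -190)))) = Mul(-410, Add(-161, Mul(Rational(-846, 5), Add(4, -190)))) = Mul(-410, Add(-161, Mul(Rational(-846, 5), -186))) = Mul(-410, Add(-161, Rational(157356, 5))) = Mul(-410, Rational(156551, 5)) = -12837182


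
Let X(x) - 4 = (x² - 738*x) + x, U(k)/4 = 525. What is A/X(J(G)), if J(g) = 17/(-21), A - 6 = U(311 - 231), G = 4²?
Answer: 464373/132581 ≈ 3.5026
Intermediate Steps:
G = 16
U(k) = 2100 (U(k) = 4*525 = 2100)
A = 2106 (A = 6 + 2100 = 2106)
J(g) = -17/21 (J(g) = 17*(-1/21) = -17/21)
X(x) = 4 + x² - 737*x (X(x) = 4 + ((x² - 738*x) + x) = 4 + (x² - 737*x) = 4 + x² - 737*x)
A/X(J(G)) = 2106/(4 + (-17/21)² - 737*(-17/21)) = 2106/(4 + 289/441 + 12529/21) = 2106/(265162/441) = 2106*(441/265162) = 464373/132581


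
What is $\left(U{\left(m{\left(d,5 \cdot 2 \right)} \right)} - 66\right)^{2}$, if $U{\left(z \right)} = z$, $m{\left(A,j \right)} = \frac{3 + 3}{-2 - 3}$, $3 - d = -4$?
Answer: $\frac{112896}{25} \approx 4515.8$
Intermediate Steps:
$d = 7$ ($d = 3 - -4 = 3 + 4 = 7$)
$m{\left(A,j \right)} = - \frac{6}{5}$ ($m{\left(A,j \right)} = \frac{6}{-5} = 6 \left(- \frac{1}{5}\right) = - \frac{6}{5}$)
$\left(U{\left(m{\left(d,5 \cdot 2 \right)} \right)} - 66\right)^{2} = \left(- \frac{6}{5} - 66\right)^{2} = \left(- \frac{336}{5}\right)^{2} = \frac{112896}{25}$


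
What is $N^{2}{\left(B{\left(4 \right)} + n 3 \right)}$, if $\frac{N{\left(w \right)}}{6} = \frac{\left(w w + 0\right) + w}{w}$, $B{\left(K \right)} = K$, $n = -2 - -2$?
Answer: $900$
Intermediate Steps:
$n = 0$ ($n = -2 + 2 = 0$)
$N{\left(w \right)} = \frac{6 \left(w + w^{2}\right)}{w}$ ($N{\left(w \right)} = 6 \frac{\left(w w + 0\right) + w}{w} = 6 \frac{\left(w^{2} + 0\right) + w}{w} = 6 \frac{w^{2} + w}{w} = 6 \frac{w + w^{2}}{w} = \frac{6 \left(w + w^{2}\right)}{w}$)
$N^{2}{\left(B{\left(4 \right)} + n 3 \right)} = \left(6 + 6 \left(4 + 0 \cdot 3\right)\right)^{2} = \left(6 + 6 \left(4 + 0\right)\right)^{2} = \left(6 + 6 \cdot 4\right)^{2} = \left(6 + 24\right)^{2} = 30^{2} = 900$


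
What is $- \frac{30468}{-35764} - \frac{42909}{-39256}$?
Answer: $\frac{682662321}{350987896} \approx 1.945$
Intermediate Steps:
$- \frac{30468}{-35764} - \frac{42909}{-39256} = \left(-30468\right) \left(- \frac{1}{35764}\right) - - \frac{42909}{39256} = \frac{7617}{8941} + \frac{42909}{39256} = \frac{682662321}{350987896}$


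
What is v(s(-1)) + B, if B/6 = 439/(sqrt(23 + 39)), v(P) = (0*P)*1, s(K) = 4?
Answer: 1317*sqrt(62)/31 ≈ 334.52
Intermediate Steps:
v(P) = 0 (v(P) = 0*1 = 0)
B = 1317*sqrt(62)/31 (B = 6*(439/(sqrt(23 + 39))) = 6*(439/(sqrt(62))) = 6*(439*(sqrt(62)/62)) = 6*(439*sqrt(62)/62) = 1317*sqrt(62)/31 ≈ 334.52)
v(s(-1)) + B = 0 + 1317*sqrt(62)/31 = 1317*sqrt(62)/31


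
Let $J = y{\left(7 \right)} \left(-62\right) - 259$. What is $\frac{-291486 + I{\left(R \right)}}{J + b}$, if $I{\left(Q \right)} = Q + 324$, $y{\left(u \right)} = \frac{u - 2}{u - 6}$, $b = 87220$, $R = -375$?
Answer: $- \frac{291537}{86651} \approx -3.3645$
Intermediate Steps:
$y{\left(u \right)} = \frac{-2 + u}{-6 + u}$
$I{\left(Q \right)} = 324 + Q$
$J = -569$ ($J = \frac{-2 + 7}{-6 + 7} \left(-62\right) - 259 = 1^{-1} \cdot 5 \left(-62\right) - 259 = 1 \cdot 5 \left(-62\right) - 259 = 5 \left(-62\right) - 259 = -310 - 259 = -569$)
$\frac{-291486 + I{\left(R \right)}}{J + b} = \frac{-291486 + \left(324 - 375\right)}{-569 + 87220} = \frac{-291486 - 51}{86651} = \left(-291537\right) \frac{1}{86651} = - \frac{291537}{86651}$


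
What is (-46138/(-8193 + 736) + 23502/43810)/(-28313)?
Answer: -1098280097/4624803548105 ≈ -0.00023748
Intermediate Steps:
(-46138/(-8193 + 736) + 23502/43810)/(-28313) = (-46138/(-7457) + 23502*(1/43810))*(-1/28313) = (-46138*(-1/7457) + 11751/21905)*(-1/28313) = (46138/7457 + 11751/21905)*(-1/28313) = (1098280097/163345585)*(-1/28313) = -1098280097/4624803548105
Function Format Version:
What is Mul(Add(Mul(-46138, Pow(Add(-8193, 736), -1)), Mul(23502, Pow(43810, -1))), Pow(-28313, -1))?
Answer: Rational(-1098280097, 4624803548105) ≈ -0.00023748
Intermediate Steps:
Mul(Add(Mul(-46138, Pow(Add(-8193, 736), -1)), Mul(23502, Pow(43810, -1))), Pow(-28313, -1)) = Mul(Add(Mul(-46138, Pow(-7457, -1)), Mul(23502, Rational(1, 43810))), Rational(-1, 28313)) = Mul(Add(Mul(-46138, Rational(-1, 7457)), Rational(11751, 21905)), Rational(-1, 28313)) = Mul(Add(Rational(46138, 7457), Rational(11751, 21905)), Rational(-1, 28313)) = Mul(Rational(1098280097, 163345585), Rational(-1, 28313)) = Rational(-1098280097, 4624803548105)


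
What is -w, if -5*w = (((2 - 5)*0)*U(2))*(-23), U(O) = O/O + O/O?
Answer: 0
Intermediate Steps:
U(O) = 2 (U(O) = 1 + 1 = 2)
w = 0 (w = -((2 - 5)*0)*2*(-23)/5 = --3*0*2*(-23)/5 = -0*2*(-23)/5 = -0*(-23) = -⅕*0 = 0)
-w = -1*0 = 0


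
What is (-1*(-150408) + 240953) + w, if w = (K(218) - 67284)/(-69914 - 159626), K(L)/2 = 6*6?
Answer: 22458267788/57385 ≈ 3.9136e+5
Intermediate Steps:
K(L) = 72 (K(L) = 2*(6*6) = 2*36 = 72)
w = 16803/57385 (w = (72 - 67284)/(-69914 - 159626) = -67212/(-229540) = -67212*(-1/229540) = 16803/57385 ≈ 0.29281)
(-1*(-150408) + 240953) + w = (-1*(-150408) + 240953) + 16803/57385 = (150408 + 240953) + 16803/57385 = 391361 + 16803/57385 = 22458267788/57385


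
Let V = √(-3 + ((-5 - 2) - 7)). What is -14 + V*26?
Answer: -14 + 26*I*√17 ≈ -14.0 + 107.2*I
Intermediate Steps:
V = I*√17 (V = √(-3 + (-7 - 7)) = √(-3 - 14) = √(-17) = I*√17 ≈ 4.1231*I)
-14 + V*26 = -14 + (I*√17)*26 = -14 + 26*I*√17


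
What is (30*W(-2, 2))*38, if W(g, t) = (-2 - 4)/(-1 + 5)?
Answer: -1710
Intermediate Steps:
W(g, t) = -3/2 (W(g, t) = -6/4 = -6*¼ = -3/2)
(30*W(-2, 2))*38 = (30*(-3/2))*38 = -45*38 = -1710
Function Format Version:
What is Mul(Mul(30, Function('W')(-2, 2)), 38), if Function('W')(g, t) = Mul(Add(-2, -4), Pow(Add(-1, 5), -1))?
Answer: -1710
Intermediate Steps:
Function('W')(g, t) = Rational(-3, 2) (Function('W')(g, t) = Mul(-6, Pow(4, -1)) = Mul(-6, Rational(1, 4)) = Rational(-3, 2))
Mul(Mul(30, Function('W')(-2, 2)), 38) = Mul(Mul(30, Rational(-3, 2)), 38) = Mul(-45, 38) = -1710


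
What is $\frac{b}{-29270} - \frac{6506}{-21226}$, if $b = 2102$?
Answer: $\frac{36453392}{155321255} \approx 0.2347$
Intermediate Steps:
$\frac{b}{-29270} - \frac{6506}{-21226} = \frac{2102}{-29270} - \frac{6506}{-21226} = 2102 \left(- \frac{1}{29270}\right) - - \frac{3253}{10613} = - \frac{1051}{14635} + \frac{3253}{10613} = \frac{36453392}{155321255}$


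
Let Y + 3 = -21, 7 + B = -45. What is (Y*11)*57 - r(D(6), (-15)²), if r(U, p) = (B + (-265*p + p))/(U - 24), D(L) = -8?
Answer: -135247/8 ≈ -16906.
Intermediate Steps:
B = -52 (B = -7 - 45 = -52)
Y = -24 (Y = -3 - 21 = -24)
r(U, p) = (-52 - 264*p)/(-24 + U) (r(U, p) = (-52 + (-265*p + p))/(U - 24) = (-52 - 264*p)/(-24 + U))
(Y*11)*57 - r(D(6), (-15)²) = -24*11*57 - 4*(-13 - 66*(-15)²)/(-24 - 8) = -264*57 - 4*(-13 - 66*225)/(-32) = -15048 - 4*(-1)*(-13 - 14850)/32 = -15048 - 4*(-1)*(-14863)/32 = -15048 - 1*14863/8 = -15048 - 14863/8 = -135247/8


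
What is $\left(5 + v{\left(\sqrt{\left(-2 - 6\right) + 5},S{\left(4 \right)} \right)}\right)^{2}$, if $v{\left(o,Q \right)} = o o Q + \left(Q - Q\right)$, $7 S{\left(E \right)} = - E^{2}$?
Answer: $\frac{6889}{49} \approx 140.59$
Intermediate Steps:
$S{\left(E \right)} = - \frac{E^{2}}{7}$ ($S{\left(E \right)} = \frac{\left(-1\right) E^{2}}{7} = - \frac{E^{2}}{7}$)
$v{\left(o,Q \right)} = Q o^{2}$ ($v{\left(o,Q \right)} = o^{2} Q + 0 = Q o^{2} + 0 = Q o^{2}$)
$\left(5 + v{\left(\sqrt{\left(-2 - 6\right) + 5},S{\left(4 \right)} \right)}\right)^{2} = \left(5 + - \frac{4^{2}}{7} \left(\sqrt{\left(-2 - 6\right) + 5}\right)^{2}\right)^{2} = \left(5 + \left(- \frac{1}{7}\right) 16 \left(\sqrt{\left(-2 - 6\right) + 5}\right)^{2}\right)^{2} = \left(5 - \frac{16 \left(\sqrt{-8 + 5}\right)^{2}}{7}\right)^{2} = \left(5 - \frac{16 \left(\sqrt{-3}\right)^{2}}{7}\right)^{2} = \left(5 - \frac{16 \left(i \sqrt{3}\right)^{2}}{7}\right)^{2} = \left(5 - - \frac{48}{7}\right)^{2} = \left(5 + \frac{48}{7}\right)^{2} = \left(\frac{83}{7}\right)^{2} = \frac{6889}{49}$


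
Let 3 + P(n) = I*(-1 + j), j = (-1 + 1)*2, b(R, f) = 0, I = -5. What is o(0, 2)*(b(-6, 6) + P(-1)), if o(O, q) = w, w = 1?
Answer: 2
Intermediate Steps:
j = 0 (j = 0*2 = 0)
P(n) = 2 (P(n) = -3 - 5*(-1 + 0) = -3 - 5*(-1) = -3 + 5 = 2)
o(O, q) = 1
o(0, 2)*(b(-6, 6) + P(-1)) = 1*(0 + 2) = 1*2 = 2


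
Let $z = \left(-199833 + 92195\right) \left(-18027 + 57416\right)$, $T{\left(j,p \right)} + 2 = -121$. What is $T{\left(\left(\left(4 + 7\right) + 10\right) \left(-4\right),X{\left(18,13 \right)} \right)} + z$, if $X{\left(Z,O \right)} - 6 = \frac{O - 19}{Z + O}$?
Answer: $-4239753305$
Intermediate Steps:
$X{\left(Z,O \right)} = 6 + \frac{-19 + O}{O + Z}$ ($X{\left(Z,O \right)} = 6 + \frac{O - 19}{Z + O} = 6 + \frac{-19 + O}{O + Z}$)
$T{\left(j,p \right)} = -123$ ($T{\left(j,p \right)} = -2 - 121 = -123$)
$z = -4239753182$ ($z = \left(-107638\right) 39389 = -4239753182$)
$T{\left(\left(\left(4 + 7\right) + 10\right) \left(-4\right),X{\left(18,13 \right)} \right)} + z = -123 - 4239753182 = -4239753305$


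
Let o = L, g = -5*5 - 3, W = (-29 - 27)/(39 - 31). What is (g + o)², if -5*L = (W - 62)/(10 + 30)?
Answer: 30591961/40000 ≈ 764.80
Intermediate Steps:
W = -7 (W = -56/8 = -56*⅛ = -7)
L = 69/200 (L = -(-7 - 62)/(5*(10 + 30)) = -(-69)/(5*40) = -⅕*(-69/40) = 69/200 ≈ 0.34500)
g = -28 (g = -25 - 3 = -28)
o = 69/200 ≈ 0.34500
(g + o)² = (-28 + 69/200)² = (-5531/200)² = 30591961/40000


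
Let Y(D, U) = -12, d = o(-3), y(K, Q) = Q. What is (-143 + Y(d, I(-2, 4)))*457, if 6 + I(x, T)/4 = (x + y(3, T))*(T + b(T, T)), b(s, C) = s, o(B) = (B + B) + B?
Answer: -70835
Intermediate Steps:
o(B) = 3*B (o(B) = 2*B + B = 3*B)
I(x, T) = -24 + 8*T*(T + x) (I(x, T) = -24 + 4*((x + T)*(T + T)) = -24 + 4*((T + x)*(2*T)) = -24 + 4*(2*T*(T + x)) = -24 + 8*T*(T + x))
d = -9 (d = 3*(-3) = -9)
(-143 + Y(d, I(-2, 4)))*457 = (-143 - 12)*457 = -155*457 = -70835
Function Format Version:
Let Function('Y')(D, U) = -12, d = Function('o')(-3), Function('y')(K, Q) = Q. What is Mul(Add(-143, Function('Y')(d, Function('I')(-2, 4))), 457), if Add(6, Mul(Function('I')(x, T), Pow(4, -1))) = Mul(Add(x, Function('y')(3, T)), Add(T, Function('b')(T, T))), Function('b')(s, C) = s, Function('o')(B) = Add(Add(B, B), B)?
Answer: -70835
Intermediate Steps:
Function('o')(B) = Mul(3, B) (Function('o')(B) = Add(Mul(2, B), B) = Mul(3, B))
Function('I')(x, T) = Add(-24, Mul(8, T, Add(T, x))) (Function('I')(x, T) = Add(-24, Mul(4, Mul(Add(x, T), Add(T, T)))) = Add(-24, Mul(4, Mul(Add(T, x), Mul(2, T)))) = Add(-24, Mul(4, Mul(2, T, Add(T, x)))) = Add(-24, Mul(8, T, Add(T, x))))
d = -9 (d = Mul(3, -3) = -9)
Mul(Add(-143, Function('Y')(d, Function('I')(-2, 4))), 457) = Mul(Add(-143, -12), 457) = Mul(-155, 457) = -70835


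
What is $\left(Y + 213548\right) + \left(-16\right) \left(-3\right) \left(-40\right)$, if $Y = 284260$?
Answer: $495888$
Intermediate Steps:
$\left(Y + 213548\right) + \left(-16\right) \left(-3\right) \left(-40\right) = \left(284260 + 213548\right) + \left(-16\right) \left(-3\right) \left(-40\right) = 497808 + 48 \left(-40\right) = 497808 - 1920 = 495888$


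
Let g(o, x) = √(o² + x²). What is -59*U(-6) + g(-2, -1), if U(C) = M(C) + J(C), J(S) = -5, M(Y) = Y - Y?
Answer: 295 + √5 ≈ 297.24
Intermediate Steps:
M(Y) = 0
U(C) = -5 (U(C) = 0 - 5 = -5)
-59*U(-6) + g(-2, -1) = -59*(-5) + √((-2)² + (-1)²) = 295 + √(4 + 1) = 295 + √5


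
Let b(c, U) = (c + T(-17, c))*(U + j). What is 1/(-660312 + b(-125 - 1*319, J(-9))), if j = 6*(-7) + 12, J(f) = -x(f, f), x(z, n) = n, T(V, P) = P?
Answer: -1/641664 ≈ -1.5584e-6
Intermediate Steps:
J(f) = -f
j = -30 (j = -42 + 12 = -30)
b(c, U) = 2*c*(-30 + U) (b(c, U) = (c + c)*(U - 30) = (2*c)*(-30 + U) = 2*c*(-30 + U))
1/(-660312 + b(-125 - 1*319, J(-9))) = 1/(-660312 + 2*(-125 - 1*319)*(-30 - 1*(-9))) = 1/(-660312 + 2*(-125 - 319)*(-30 + 9)) = 1/(-660312 + 2*(-444)*(-21)) = 1/(-660312 + 18648) = 1/(-641664) = -1/641664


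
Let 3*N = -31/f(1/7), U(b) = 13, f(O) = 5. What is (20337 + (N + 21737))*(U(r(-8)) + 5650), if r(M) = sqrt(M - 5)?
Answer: 3573800377/15 ≈ 2.3825e+8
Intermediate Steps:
r(M) = sqrt(-5 + M)
N = -31/15 (N = (-31/5)/3 = (-31*1/5)/3 = (1/3)*(-31/5) = -31/15 ≈ -2.0667)
(20337 + (N + 21737))*(U(r(-8)) + 5650) = (20337 + (-31/15 + 21737))*(13 + 5650) = (20337 + 326024/15)*5663 = (631079/15)*5663 = 3573800377/15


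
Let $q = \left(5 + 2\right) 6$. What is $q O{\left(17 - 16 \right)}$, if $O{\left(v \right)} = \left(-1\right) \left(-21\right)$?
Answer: $882$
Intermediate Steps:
$O{\left(v \right)} = 21$
$q = 42$ ($q = 7 \cdot 6 = 42$)
$q O{\left(17 - 16 \right)} = 42 \cdot 21 = 882$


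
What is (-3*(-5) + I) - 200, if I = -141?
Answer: -326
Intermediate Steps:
(-3*(-5) + I) - 200 = (-3*(-5) - 141) - 200 = (15 - 141) - 200 = -126 - 200 = -326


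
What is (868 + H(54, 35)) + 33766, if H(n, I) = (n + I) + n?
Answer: 34777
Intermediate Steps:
H(n, I) = I + 2*n (H(n, I) = (I + n) + n = I + 2*n)
(868 + H(54, 35)) + 33766 = (868 + (35 + 2*54)) + 33766 = (868 + (35 + 108)) + 33766 = (868 + 143) + 33766 = 1011 + 33766 = 34777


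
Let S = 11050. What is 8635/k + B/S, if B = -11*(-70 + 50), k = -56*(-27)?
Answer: 9574939/1670760 ≈ 5.7309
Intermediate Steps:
k = 1512
B = 220 (B = -11*(-20) = 220)
8635/k + B/S = 8635/1512 + 220/11050 = 8635*(1/1512) + 220*(1/11050) = 8635/1512 + 22/1105 = 9574939/1670760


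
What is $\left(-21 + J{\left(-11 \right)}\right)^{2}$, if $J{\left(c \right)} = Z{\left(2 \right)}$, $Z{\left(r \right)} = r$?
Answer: $361$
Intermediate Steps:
$J{\left(c \right)} = 2$
$\left(-21 + J{\left(-11 \right)}\right)^{2} = \left(-21 + 2\right)^{2} = \left(-19\right)^{2} = 361$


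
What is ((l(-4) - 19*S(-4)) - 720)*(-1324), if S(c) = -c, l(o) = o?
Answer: 1059200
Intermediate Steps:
((l(-4) - 19*S(-4)) - 720)*(-1324) = ((-4 - (-19)*(-4)) - 720)*(-1324) = ((-4 - 19*4) - 720)*(-1324) = ((-4 - 76) - 720)*(-1324) = (-80 - 720)*(-1324) = -800*(-1324) = 1059200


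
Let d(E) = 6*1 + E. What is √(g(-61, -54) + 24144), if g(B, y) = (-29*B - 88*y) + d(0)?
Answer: √30671 ≈ 175.13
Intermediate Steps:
d(E) = 6 + E
g(B, y) = 6 - 88*y - 29*B (g(B, y) = (-29*B - 88*y) + (6 + 0) = (-88*y - 29*B) + 6 = 6 - 88*y - 29*B)
√(g(-61, -54) + 24144) = √((6 - 88*(-54) - 29*(-61)) + 24144) = √((6 + 4752 + 1769) + 24144) = √(6527 + 24144) = √30671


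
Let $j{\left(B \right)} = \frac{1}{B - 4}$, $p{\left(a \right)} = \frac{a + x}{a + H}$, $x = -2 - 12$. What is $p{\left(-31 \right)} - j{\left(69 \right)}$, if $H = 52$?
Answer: $- \frac{982}{455} \approx -2.1582$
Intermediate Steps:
$x = -14$ ($x = -2 - 12 = -14$)
$p{\left(a \right)} = \frac{-14 + a}{52 + a}$ ($p{\left(a \right)} = \frac{a - 14}{a + 52} = \frac{-14 + a}{52 + a}$)
$j{\left(B \right)} = \frac{1}{-4 + B}$
$p{\left(-31 \right)} - j{\left(69 \right)} = \frac{-14 - 31}{52 - 31} - \frac{1}{-4 + 69} = \frac{1}{21} \left(-45\right) - \frac{1}{65} = - \frac{15}{7} - \frac{1}{65} = - \frac{982}{455}$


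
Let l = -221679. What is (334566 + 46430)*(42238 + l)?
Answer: -68366303236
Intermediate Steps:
(334566 + 46430)*(42238 + l) = (334566 + 46430)*(42238 - 221679) = 380996*(-179441) = -68366303236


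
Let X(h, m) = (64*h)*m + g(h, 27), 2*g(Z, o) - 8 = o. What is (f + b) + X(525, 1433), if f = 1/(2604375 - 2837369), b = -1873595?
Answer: 5390924595582/116497 ≈ 4.6275e+7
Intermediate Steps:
f = -1/232994 (f = 1/(-232994) = -1/232994 ≈ -4.2920e-6)
g(Z, o) = 4 + o/2
X(h, m) = 35/2 + 64*h*m (X(h, m) = (64*h)*m + (4 + (½)*27) = 64*h*m + (4 + 27/2) = 64*h*m + 35/2 = 35/2 + 64*h*m)
(f + b) + X(525, 1433) = (-1/232994 - 1873595) + (35/2 + 64*525*1433) = -436536393431/232994 + (35/2 + 48148800) = -436536393431/232994 + 96297635/2 = 5390924595582/116497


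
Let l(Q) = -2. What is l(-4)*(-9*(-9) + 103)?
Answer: -368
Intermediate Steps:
l(-4)*(-9*(-9) + 103) = -2*(-9*(-9) + 103) = -2*(81 + 103) = -2*184 = -368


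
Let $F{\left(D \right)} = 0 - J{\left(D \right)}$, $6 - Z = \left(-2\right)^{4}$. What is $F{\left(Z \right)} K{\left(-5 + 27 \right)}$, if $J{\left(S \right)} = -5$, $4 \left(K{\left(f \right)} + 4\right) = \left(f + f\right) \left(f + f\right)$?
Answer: $2400$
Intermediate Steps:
$K{\left(f \right)} = -4 + f^{2}$ ($K{\left(f \right)} = -4 + \frac{\left(f + f\right) \left(f + f\right)}{4} = -4 + \frac{2 f 2 f}{4} = -4 + \frac{4 f^{2}}{4} = -4 + f^{2}$)
$Z = -10$ ($Z = 6 - \left(-2\right)^{4} = 6 - 16 = -10$)
$F{\left(D \right)} = 5$ ($F{\left(D \right)} = 0 - -5 = 0 + 5 = 5$)
$F{\left(Z \right)} K{\left(-5 + 27 \right)} = 5 \left(-4 + \left(-5 + 27\right)^{2}\right) = 5 \left(-4 + 22^{2}\right) = 5 \left(-4 + 484\right) = 5 \cdot 480 = 2400$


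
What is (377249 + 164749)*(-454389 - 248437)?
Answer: -380930286348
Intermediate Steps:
(377249 + 164749)*(-454389 - 248437) = 541998*(-702826) = -380930286348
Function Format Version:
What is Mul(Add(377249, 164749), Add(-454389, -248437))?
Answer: -380930286348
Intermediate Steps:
Mul(Add(377249, 164749), Add(-454389, -248437)) = Mul(541998, -702826) = -380930286348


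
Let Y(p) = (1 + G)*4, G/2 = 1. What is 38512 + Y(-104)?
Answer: 38524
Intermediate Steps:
G = 2 (G = 2*1 = 2)
Y(p) = 12 (Y(p) = (1 + 2)*4 = 3*4 = 12)
38512 + Y(-104) = 38512 + 12 = 38524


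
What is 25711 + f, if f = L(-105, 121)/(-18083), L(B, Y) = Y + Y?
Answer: 464931771/18083 ≈ 25711.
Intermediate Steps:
L(B, Y) = 2*Y
f = -242/18083 (f = (2*121)/(-18083) = 242*(-1/18083) = -242/18083 ≈ -0.013383)
25711 + f = 25711 - 242/18083 = 464931771/18083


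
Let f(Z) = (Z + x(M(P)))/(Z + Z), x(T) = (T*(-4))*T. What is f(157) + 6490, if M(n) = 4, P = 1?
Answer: 2037953/314 ≈ 6490.3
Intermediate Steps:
x(T) = -4*T² (x(T) = (-4*T)*T = -4*T²)
f(Z) = (-64 + Z)/(2*Z) (f(Z) = (Z - 4*4²)/(Z + Z) = (Z - 4*16)/((2*Z)) = (Z - 64)*(1/(2*Z)) = (-64 + Z)*(1/(2*Z)) = (-64 + Z)/(2*Z))
f(157) + 6490 = (½)*(-64 + 157)/157 + 6490 = (½)*(1/157)*93 + 6490 = 93/314 + 6490 = 2037953/314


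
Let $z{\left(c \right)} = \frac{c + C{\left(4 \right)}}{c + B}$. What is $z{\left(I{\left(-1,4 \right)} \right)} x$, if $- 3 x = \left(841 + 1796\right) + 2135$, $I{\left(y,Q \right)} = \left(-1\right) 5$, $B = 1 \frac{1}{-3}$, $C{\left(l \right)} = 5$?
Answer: $0$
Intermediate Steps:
$B = - \frac{1}{3}$ ($B = 1 \left(- \frac{1}{3}\right) = - \frac{1}{3} \approx -0.33333$)
$I{\left(y,Q \right)} = -5$
$x = - \frac{4772}{3}$ ($x = - \frac{\left(841 + 1796\right) + 2135}{3} = - \frac{2637 + 2135}{3} = \left(- \frac{1}{3}\right) 4772 = - \frac{4772}{3} \approx -1590.7$)
$z{\left(c \right)} = \frac{5 + c}{- \frac{1}{3} + c}$ ($z{\left(c \right)} = \frac{c + 5}{c - \frac{1}{3}} = \frac{5 + c}{- \frac{1}{3} + c}$)
$z{\left(I{\left(-1,4 \right)} \right)} x = \frac{3 \left(5 - 5\right)}{-1 + 3 \left(-5\right)} \left(- \frac{4772}{3}\right) = 3 \frac{1}{-1 - 15} \cdot 0 \left(- \frac{4772}{3}\right) = 3 \frac{1}{-16} \cdot 0 \left(- \frac{4772}{3}\right) = 3 \left(- \frac{1}{16}\right) 0 \left(- \frac{4772}{3}\right) = 0 \left(- \frac{4772}{3}\right) = 0$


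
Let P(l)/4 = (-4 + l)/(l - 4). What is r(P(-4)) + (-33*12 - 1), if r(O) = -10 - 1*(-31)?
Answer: -376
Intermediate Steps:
P(l) = 4 (P(l) = 4*((-4 + l)/(l - 4)) = 4*((-4 + l)/(-4 + l)) = 4*1 = 4)
r(O) = 21 (r(O) = -10 + 31 = 21)
r(P(-4)) + (-33*12 - 1) = 21 + (-33*12 - 1) = 21 + (-396 - 1) = 21 - 397 = -376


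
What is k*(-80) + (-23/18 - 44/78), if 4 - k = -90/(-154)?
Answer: -4956547/18018 ≈ -275.09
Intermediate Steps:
k = 263/77 (k = 4 - (-90)/(-154) = 4 - (-90)*(-1)/154 = 4 - 1*45/77 = 4 - 45/77 = 263/77 ≈ 3.4156)
k*(-80) + (-23/18 - 44/78) = (263/77)*(-80) + (-23/18 - 44/78) = -21040/77 + (-23*1/18 - 44*1/78) = -21040/77 + (-23/18 - 22/39) = -21040/77 - 431/234 = -4956547/18018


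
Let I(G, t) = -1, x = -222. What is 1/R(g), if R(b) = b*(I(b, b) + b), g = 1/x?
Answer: 49284/223 ≈ 221.00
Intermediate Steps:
g = -1/222 (g = 1/(-222) = -1/222 ≈ -0.0045045)
R(b) = b*(-1 + b)
1/R(g) = 1/(-(-1 - 1/222)/222) = 1/(-1/222*(-223/222)) = 1/(223/49284) = 49284/223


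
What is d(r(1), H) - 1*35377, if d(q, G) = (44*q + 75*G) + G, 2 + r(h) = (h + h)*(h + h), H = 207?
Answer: -19557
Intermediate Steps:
r(h) = -2 + 4*h² (r(h) = -2 + (h + h)*(h + h) = -2 + (2*h)*(2*h) = -2 + 4*h²)
d(q, G) = 44*q + 76*G
d(r(1), H) - 1*35377 = (44*(-2 + 4*1²) + 76*207) - 1*35377 = (44*(-2 + 4*1) + 15732) - 35377 = (44*(-2 + 4) + 15732) - 35377 = (44*2 + 15732) - 35377 = (88 + 15732) - 35377 = 15820 - 35377 = -19557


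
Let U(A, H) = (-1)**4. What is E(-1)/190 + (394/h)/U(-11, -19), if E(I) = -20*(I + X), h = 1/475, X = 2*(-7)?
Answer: 3555880/19 ≈ 1.8715e+5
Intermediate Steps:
X = -14
U(A, H) = 1
h = 1/475 ≈ 0.0021053
E(I) = 280 - 20*I (E(I) = -20*(I - 14) = -20*(-14 + I) = 280 - 20*I)
E(-1)/190 + (394/h)/U(-11, -19) = (280 - 20*(-1))/190 + (394/(1/475))/1 = (280 + 20)*(1/190) + (394*475)*1 = 300*(1/190) + 187150*1 = 30/19 + 187150 = 3555880/19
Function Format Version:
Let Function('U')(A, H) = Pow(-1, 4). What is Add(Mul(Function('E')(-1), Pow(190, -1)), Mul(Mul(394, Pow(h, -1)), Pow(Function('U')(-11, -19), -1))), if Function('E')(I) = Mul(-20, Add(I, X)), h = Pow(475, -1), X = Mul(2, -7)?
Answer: Rational(3555880, 19) ≈ 1.8715e+5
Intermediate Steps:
X = -14
Function('U')(A, H) = 1
h = Rational(1, 475) ≈ 0.0021053
Function('E')(I) = Add(280, Mul(-20, I)) (Function('E')(I) = Mul(-20, Add(I, -14)) = Mul(-20, Add(-14, I)) = Add(280, Mul(-20, I)))
Add(Mul(Function('E')(-1), Pow(190, -1)), Mul(Mul(394, Pow(h, -1)), Pow(Function('U')(-11, -19), -1))) = Add(Mul(Add(280, Mul(-20, -1)), Pow(190, -1)), Mul(Mul(394, Pow(Rational(1, 475), -1)), Pow(1, -1))) = Add(Mul(Add(280, 20), Rational(1, 190)), Mul(Mul(394, 475), 1)) = Add(Mul(300, Rational(1, 190)), Mul(187150, 1)) = Add(Rational(30, 19), 187150) = Rational(3555880, 19)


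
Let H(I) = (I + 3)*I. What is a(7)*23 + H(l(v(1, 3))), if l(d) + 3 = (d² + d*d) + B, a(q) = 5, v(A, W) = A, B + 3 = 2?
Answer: 113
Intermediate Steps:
B = -1 (B = -3 + 2 = -1)
l(d) = -4 + 2*d² (l(d) = -3 + ((d² + d*d) - 1) = -3 + ((d² + d²) - 1) = -3 + (2*d² - 1) = -3 + (-1 + 2*d²) = -4 + 2*d²)
H(I) = I*(3 + I) (H(I) = (3 + I)*I = I*(3 + I))
a(7)*23 + H(l(v(1, 3))) = 5*23 + (-4 + 2*1²)*(3 + (-4 + 2*1²)) = 115 + (-4 + 2*1)*(3 + (-4 + 2*1)) = 115 + (-4 + 2)*(3 + (-4 + 2)) = 115 - 2*(3 - 2) = 115 - 2*1 = 115 - 2 = 113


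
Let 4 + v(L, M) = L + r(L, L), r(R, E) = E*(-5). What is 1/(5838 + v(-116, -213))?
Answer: 1/6298 ≈ 0.00015878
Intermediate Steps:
r(R, E) = -5*E
v(L, M) = -4 - 4*L (v(L, M) = -4 + (L - 5*L) = -4 - 4*L)
1/(5838 + v(-116, -213)) = 1/(5838 + (-4 - 4*(-116))) = 1/(5838 + (-4 + 464)) = 1/(5838 + 460) = 1/6298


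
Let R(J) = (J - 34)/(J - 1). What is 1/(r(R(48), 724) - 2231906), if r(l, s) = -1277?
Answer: -1/2233183 ≈ -4.4779e-7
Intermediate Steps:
R(J) = (-34 + J)/(-1 + J)
1/(r(R(48), 724) - 2231906) = 1/(-1277 - 2231906) = 1/(-2233183) = -1/2233183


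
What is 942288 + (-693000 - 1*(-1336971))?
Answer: 1586259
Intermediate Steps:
942288 + (-693000 - 1*(-1336971)) = 942288 + (-693000 + 1336971) = 942288 + 643971 = 1586259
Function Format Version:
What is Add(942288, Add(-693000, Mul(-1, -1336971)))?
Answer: 1586259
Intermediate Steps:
Add(942288, Add(-693000, Mul(-1, -1336971))) = Add(942288, Add(-693000, 1336971)) = Add(942288, 643971) = 1586259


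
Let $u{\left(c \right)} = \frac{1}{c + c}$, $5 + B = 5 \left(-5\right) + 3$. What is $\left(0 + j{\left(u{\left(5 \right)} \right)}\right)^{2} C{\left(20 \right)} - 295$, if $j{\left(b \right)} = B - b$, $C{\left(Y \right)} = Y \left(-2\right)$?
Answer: $- \frac{148357}{5} \approx -29671.0$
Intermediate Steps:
$B = -27$ ($B = -5 + \left(5 \left(-5\right) + 3\right) = -5 + \left(-25 + 3\right) = -5 - 22 = -27$)
$C{\left(Y \right)} = - 2 Y$
$u{\left(c \right)} = \frac{1}{2 c}$
$j{\left(b \right)} = -27 - b$
$\left(0 + j{\left(u{\left(5 \right)} \right)}\right)^{2} C{\left(20 \right)} - 295 = \left(0 - \left(27 + \frac{1}{2 \cdot 5}\right)\right)^{2} \left(\left(-2\right) 20\right) - 295 = \left(0 - \left(27 + \frac{1}{2} \cdot \frac{1}{5}\right)\right)^{2} \left(-40\right) - 295 = \left(0 - \frac{271}{10}\right)^{2} \left(-40\right) - 295 = \left(- \frac{271}{10}\right)^{2} \left(-40\right) - 295 = \frac{73441}{100} \left(-40\right) - 295 = - \frac{146882}{5} - 295 = - \frac{148357}{5}$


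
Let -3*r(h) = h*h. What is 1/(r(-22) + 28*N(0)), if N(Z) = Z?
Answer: -3/484 ≈ -0.0061983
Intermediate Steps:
r(h) = -h²/3 (r(h) = -h*h/3 = -h²/3)
1/(r(-22) + 28*N(0)) = 1/(-⅓*(-22)² + 28*0) = 1/(-⅓*484 + 0) = 1/(-484/3 + 0) = 1/(-484/3) = -3/484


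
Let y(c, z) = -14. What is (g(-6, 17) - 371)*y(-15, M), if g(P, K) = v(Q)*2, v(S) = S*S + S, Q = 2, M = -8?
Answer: 5026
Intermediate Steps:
v(S) = S + S² (v(S) = S² + S = S + S²)
g(P, K) = 12 (g(P, K) = (2*(1 + 2))*2 = (2*3)*2 = 6*2 = 12)
(g(-6, 17) - 371)*y(-15, M) = (12 - 371)*(-14) = -359*(-14) = 5026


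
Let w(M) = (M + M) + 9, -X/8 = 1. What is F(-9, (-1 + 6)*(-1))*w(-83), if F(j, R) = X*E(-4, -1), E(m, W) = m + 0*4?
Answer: -5024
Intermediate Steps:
E(m, W) = m (E(m, W) = m + 0 = m)
X = -8 (X = -8*1 = -8)
w(M) = 9 + 2*M (w(M) = 2*M + 9 = 9 + 2*M)
F(j, R) = 32 (F(j, R) = -8*(-4) = 32)
F(-9, (-1 + 6)*(-1))*w(-83) = 32*(9 + 2*(-83)) = 32*(9 - 166) = 32*(-157) = -5024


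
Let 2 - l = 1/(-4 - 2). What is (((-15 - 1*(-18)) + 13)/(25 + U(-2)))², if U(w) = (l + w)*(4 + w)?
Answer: 144/361 ≈ 0.39889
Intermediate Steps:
l = 13/6 (l = 2 - 1/(-4 - 2) = 2 - 1/(-6) = 2 - 1*(-⅙) = 2 + ⅙ = 13/6 ≈ 2.1667)
U(w) = (4 + w)*(13/6 + w) (U(w) = (13/6 + w)*(4 + w) = (4 + w)*(13/6 + w))
(((-15 - 1*(-18)) + 13)/(25 + U(-2)))² = (((-15 - 1*(-18)) + 13)/(25 + (26/3 + (-2)² + (37/6)*(-2))))² = (((-15 + 18) + 13)/(25 + (26/3 + 4 - 37/3)))² = ((3 + 13)/(25 + ⅓))² = (16/(76/3))² = (16*(3/76))² = (12/19)² = 144/361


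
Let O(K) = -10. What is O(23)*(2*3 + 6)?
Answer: -120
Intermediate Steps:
O(23)*(2*3 + 6) = -10*(2*3 + 6) = -10*(6 + 6) = -10*12 = -120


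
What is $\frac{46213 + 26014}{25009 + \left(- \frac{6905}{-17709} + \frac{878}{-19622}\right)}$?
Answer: $\frac{12548935588773}{4345198632695} \approx 2.888$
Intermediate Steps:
$\frac{46213 + 26014}{25009 + \left(- \frac{6905}{-17709} + \frac{878}{-19622}\right)} = \frac{72227}{25009 + \left(\left(-6905\right) \left(- \frac{1}{17709}\right) + 878 \left(- \frac{1}{19622}\right)\right)} = \frac{72227}{25009 + \left(\frac{6905}{17709} - \frac{439}{9811}\right)} = \frac{72227}{25009 + \frac{59970704}{173742999}} = \frac{72227}{\frac{4345198632695}{173742999}} = 72227 \cdot \frac{173742999}{4345198632695} = \frac{12548935588773}{4345198632695}$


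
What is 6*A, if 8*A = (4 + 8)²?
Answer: 108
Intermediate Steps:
A = 18 (A = (4 + 8)²/8 = (⅛)*12² = (⅛)*144 = 18)
6*A = 6*18 = 108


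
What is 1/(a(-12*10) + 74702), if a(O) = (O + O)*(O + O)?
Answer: 1/132302 ≈ 7.5585e-6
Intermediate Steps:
a(O) = 4*O² (a(O) = (2*O)*(2*O) = 4*O²)
1/(a(-12*10) + 74702) = 1/(4*(-12*10)² + 74702) = 1/(4*(-120)² + 74702) = 1/(4*14400 + 74702) = 1/(57600 + 74702) = 1/132302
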